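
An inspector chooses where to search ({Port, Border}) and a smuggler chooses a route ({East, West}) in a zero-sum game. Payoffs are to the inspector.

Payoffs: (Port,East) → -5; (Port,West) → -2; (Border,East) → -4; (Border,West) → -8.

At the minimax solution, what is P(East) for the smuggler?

Row minima: Port → -5, Border → -8; maximin = -5.
Column maxima: East → -4, West → -2; minimax = -4.
-5 ≠ -4, so there is no saddle point; optimal play is mixed.
Let the inspector play Port with probability p. Expected payoff against East: (-5)p + (-4)(1−p) = −p − 4; against West: (-2)p + (-8)(1−p) = 6p − 8.
Setting these equal: −p − 4 = 6p − 8 ⇒ −7p = -4 ⇒ p = 4/7, and the value is (-1)·(4/7) − 4 = -32/7.
For the smuggler: with q = P(East), equating Port's and Border's payoffs gives −3q − 2 = 4q − 8 ⇒ q = 6/7.

6/7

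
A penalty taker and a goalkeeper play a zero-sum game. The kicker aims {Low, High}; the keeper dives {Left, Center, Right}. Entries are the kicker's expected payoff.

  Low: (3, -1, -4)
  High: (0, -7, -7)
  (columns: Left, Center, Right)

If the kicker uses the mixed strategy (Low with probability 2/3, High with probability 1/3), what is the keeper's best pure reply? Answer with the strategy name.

If the keeper plays Left, the kicker's expected payoff is (2/3)·3 + (1/3)·0 = 2.
If the keeper plays Center, the kicker's expected payoff is (2/3)·(-1) + (1/3)·(-7) = -3.
If the keeper plays Right, the kicker's expected payoff is (2/3)·(-4) + (1/3)·(-7) = -5.
The keeper minimizes the kicker's payoff; the smallest is -5, so the best response is Right.

Right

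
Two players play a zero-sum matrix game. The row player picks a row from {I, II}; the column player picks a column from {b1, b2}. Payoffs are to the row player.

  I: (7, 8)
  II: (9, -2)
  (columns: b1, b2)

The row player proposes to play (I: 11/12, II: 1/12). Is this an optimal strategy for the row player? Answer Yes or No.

Against b1 this mix gives (11/12)·7 + (1/12)·9 = 43/6.
Against b2 this mix gives (11/12)·8 + (1/12)·(-2) = 43/6.
All of the column player's active replies (b1, b2) yield 43/6, and no column does worse for the row player. The mix makes the column player indifferent and guarantees 43/6, so it is optimal.

Yes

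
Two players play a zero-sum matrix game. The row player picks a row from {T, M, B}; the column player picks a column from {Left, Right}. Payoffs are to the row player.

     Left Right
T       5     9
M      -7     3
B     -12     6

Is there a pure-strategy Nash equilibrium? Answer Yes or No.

Yes

Row minima: T → 5, M → -7, B → -12; maximin = 5.
Column maxima: Left → 5, Right → 9; minimax = 5.
maximin = minimax = 5, so a saddle point exists.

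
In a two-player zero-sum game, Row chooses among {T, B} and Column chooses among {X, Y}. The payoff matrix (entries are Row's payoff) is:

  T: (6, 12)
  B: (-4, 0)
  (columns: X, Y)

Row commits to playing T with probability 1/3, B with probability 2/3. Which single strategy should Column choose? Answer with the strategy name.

If Column plays X, Row's expected payoff is (1/3)·6 + (2/3)·(-4) = -2/3.
If Column plays Y, Row's expected payoff is (1/3)·12 + (2/3)·0 = 4.
Column minimizes Row's payoff; the smallest is -2/3, so the best response is X.

X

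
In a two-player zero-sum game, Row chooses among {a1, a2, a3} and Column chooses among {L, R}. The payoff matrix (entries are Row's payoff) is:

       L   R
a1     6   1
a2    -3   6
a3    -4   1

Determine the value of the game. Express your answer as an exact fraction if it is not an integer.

Row minima: a1 → 1, a2 → -3, a3 → -4; maximin = 1.
Column maxima: L → 6, R → 6; minimax = 6.
1 ≠ 6, so there is no saddle point; optimal play is mixed.
a3 is strictly dominated by a2, so Row never plays it.
On the remaining 2×2 (a1, a2 vs L, R):
Let Row play a1 with probability p. Expected payoff against L: 6p + (-3)(1−p) = 9p − 3; against R: 1p + 6(1−p) = −5p + 6.
Setting these equal: 9p − 3 = −5p + 6 ⇒ 14p = 9 ⇒ p = 9/14, and the value is (9)·(9/14) − 3 = 39/14.
For Column: with q = P(L), equating a1's and a2's payoffs gives 5q + 1 = −9q + 6 ⇒ q = 5/14.

39/14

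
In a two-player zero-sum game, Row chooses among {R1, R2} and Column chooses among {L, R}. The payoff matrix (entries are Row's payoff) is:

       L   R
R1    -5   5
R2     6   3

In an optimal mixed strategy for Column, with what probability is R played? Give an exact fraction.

Row minima: R1 → -5, R2 → 3; maximin = 3.
Column maxima: L → 6, R → 5; minimax = 5.
3 ≠ 5, so there is no saddle point; optimal play is mixed.
Let Row play R1 with probability p. Expected payoff against L: (-5)p + 6(1−p) = −11p + 6; against R: 5p + 3(1−p) = 2p + 3.
Setting these equal: −11p + 6 = 2p + 3 ⇒ −13p = -3 ⇒ p = 3/13, and the value is (-11)·(3/13) + 6 = 45/13.
For Column: with q = P(L), equating R1's and R2's payoffs gives −10q + 5 = 3q + 3 ⇒ q = 2/13.

11/13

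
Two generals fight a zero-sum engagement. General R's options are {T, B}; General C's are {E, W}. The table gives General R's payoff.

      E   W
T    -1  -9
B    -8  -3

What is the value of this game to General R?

-69/13

Row minima: T → -9, B → -8; maximin = -8.
Column maxima: E → -1, W → -3; minimax = -3.
-8 ≠ -3, so there is no saddle point; optimal play is mixed.
Let General R play T with probability p. Expected payoff against E: (-1)p + (-8)(1−p) = 7p − 8; against W: (-9)p + (-3)(1−p) = −6p − 3.
Setting these equal: 7p − 8 = −6p − 3 ⇒ 13p = 5 ⇒ p = 5/13, and the value is (7)·(5/13) − 8 = -69/13.
For General C: with q = P(E), equating T's and B's payoffs gives 8q − 9 = −5q − 3 ⇒ q = 6/13.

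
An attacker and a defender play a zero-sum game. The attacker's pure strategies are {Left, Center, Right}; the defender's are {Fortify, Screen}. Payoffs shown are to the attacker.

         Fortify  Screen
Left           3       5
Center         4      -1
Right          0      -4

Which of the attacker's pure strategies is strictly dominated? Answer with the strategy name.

Left gives a strictly higher payoff than Right against every column: 3 > 0, 5 > -4.
So Right is strictly dominated and the attacker never plays it.

Right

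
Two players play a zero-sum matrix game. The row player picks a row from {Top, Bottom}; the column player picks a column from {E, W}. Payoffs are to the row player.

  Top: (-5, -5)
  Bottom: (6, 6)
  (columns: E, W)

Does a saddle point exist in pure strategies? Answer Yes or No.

Yes

Row minima: Top → -5, Bottom → 6; maximin = 6.
Column maxima: E → 6, W → 6; minimax = 6.
maximin = minimax = 6, so a saddle point exists.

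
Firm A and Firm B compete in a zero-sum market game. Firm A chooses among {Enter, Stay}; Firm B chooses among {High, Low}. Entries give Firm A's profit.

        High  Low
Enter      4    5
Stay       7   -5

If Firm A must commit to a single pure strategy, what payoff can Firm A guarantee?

Row minima: Enter → 4, Stay → -5.
The best of these is 4.

4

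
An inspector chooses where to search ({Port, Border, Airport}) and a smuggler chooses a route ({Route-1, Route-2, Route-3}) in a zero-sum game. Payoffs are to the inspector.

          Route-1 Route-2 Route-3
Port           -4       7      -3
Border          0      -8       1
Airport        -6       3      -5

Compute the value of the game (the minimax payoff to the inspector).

-32/19

Row minima: Port → -4, Border → -8, Airport → -6; maximin = -4.
Column maxima: Route-1 → 0, Route-2 → 7, Route-3 → 1; minimax = 0.
-4 ≠ 0, so there is no saddle point; optimal play is mixed.
Airport is strictly dominated by Port, so the inspector never plays it.
Route-3 is strictly dominated by Route-1 (it gives the inspector strictly more in every row), so the smuggler never plays it.
On the remaining 2×2 (Port, Border vs Route-1, Route-2):
Let the inspector play Port with probability p. Expected payoff against Route-1: (-4)p + 0(1−p) = −4p; against Route-2: 7p + (-8)(1−p) = 15p − 8.
Setting these equal: −4p = 15p − 8 ⇒ −19p = -8 ⇒ p = 8/19, and the value is (-4)·(8/19) = -32/19.
For the smuggler: with q = P(Route-1), equating Port's and Border's payoffs gives −11q + 7 = 8q − 8 ⇒ q = 15/19.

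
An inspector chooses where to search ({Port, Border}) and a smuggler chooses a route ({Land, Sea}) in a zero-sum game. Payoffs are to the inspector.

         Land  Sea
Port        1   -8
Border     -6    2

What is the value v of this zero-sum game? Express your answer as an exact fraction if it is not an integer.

-46/17

Row minima: Port → -8, Border → -6; maximin = -6.
Column maxima: Land → 1, Sea → 2; minimax = 1.
-6 ≠ 1, so there is no saddle point; optimal play is mixed.
Let the inspector play Port with probability p. Expected payoff against Land: 1p + (-6)(1−p) = 7p − 6; against Sea: (-8)p + 2(1−p) = −10p + 2.
Setting these equal: 7p − 6 = −10p + 2 ⇒ 17p = 8 ⇒ p = 8/17, and the value is (7)·(8/17) − 6 = -46/17.
For the smuggler: with q = P(Land), equating Port's and Border's payoffs gives 9q − 8 = −8q + 2 ⇒ q = 10/17.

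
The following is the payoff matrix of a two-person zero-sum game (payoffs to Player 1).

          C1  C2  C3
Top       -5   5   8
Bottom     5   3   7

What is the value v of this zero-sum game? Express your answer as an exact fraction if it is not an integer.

Row minima: Top → -5, Bottom → 3; maximin = 3.
Column maxima: C1 → 5, C2 → 5, C3 → 8; minimax = 5.
3 ≠ 5, so there is no saddle point; optimal play is mixed.
C3 is strictly dominated by C1 (it gives Player 1 strictly more in every row), so Player 2 never plays it.
On the remaining 2×2 (Top, Bottom vs C1, C2):
Let Player 1 play Top with probability p. Expected payoff against C1: (-5)p + 5(1−p) = −10p + 5; against C2: 5p + 3(1−p) = 2p + 3.
Setting these equal: −10p + 5 = 2p + 3 ⇒ −12p = -2 ⇒ p = 1/6, and the value is (-10)·(1/6) + 5 = 10/3.
For Player 2: with q = P(C1), equating Top's and Bottom's payoffs gives −10q + 5 = 2q + 3 ⇒ q = 1/6.

10/3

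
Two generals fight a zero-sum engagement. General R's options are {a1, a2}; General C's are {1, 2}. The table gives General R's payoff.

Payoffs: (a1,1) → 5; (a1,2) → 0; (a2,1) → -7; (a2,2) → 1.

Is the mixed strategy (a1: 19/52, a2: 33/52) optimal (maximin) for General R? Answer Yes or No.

Against 1 this mix gives (19/52)·5 + (33/52)·(-7) = -34/13.
Against 2 this mix gives (19/52)·0 + (33/52)·1 = 33/52.
General C will play 1, holding General R to -34/13. Shifting weight toward the row that does better against 1 would raise this floor (the equalizing mix achieves 5/13 against both 1 and 2), so the proposed strategy is not optimal.

No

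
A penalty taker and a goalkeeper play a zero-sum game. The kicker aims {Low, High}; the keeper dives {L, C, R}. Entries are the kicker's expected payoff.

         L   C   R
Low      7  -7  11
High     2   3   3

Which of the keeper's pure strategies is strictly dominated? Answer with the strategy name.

R

L holds the kicker's payoff strictly below R in every row: 7 < 11, 2 < 3.
So R is strictly dominated for the keeper.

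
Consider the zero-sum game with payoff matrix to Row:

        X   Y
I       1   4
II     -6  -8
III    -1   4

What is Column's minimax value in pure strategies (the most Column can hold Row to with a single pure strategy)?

1

Column maxima: X → 1, Y → 4.
The smallest of these is 1.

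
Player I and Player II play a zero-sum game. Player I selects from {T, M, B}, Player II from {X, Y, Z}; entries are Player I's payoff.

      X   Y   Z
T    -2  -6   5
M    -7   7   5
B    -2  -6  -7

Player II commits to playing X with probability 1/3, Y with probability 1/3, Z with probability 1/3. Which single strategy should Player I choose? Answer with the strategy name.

Expected payoff of T: (1/3)·(-2) + (1/3)·(-6) + (1/3)·5 = -1.
Expected payoff of M: (1/3)·(-7) + (1/3)·7 + (1/3)·5 = 5/3.
Expected payoff of B: (1/3)·(-2) + (1/3)·(-6) + (1/3)·(-7) = -5.
The largest is 5/3, so Player I's best response is M.

M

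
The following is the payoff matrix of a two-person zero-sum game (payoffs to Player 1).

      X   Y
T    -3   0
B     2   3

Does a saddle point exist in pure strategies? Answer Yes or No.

Yes

Row minima: T → -3, B → 2; maximin = 2.
Column maxima: X → 2, Y → 3; minimax = 2.
maximin = minimax = 2, so a saddle point exists.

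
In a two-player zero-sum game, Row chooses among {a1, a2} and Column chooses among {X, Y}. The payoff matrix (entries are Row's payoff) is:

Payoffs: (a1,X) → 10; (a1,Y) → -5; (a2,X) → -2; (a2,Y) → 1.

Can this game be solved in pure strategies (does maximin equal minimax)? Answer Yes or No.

Row minima: a1 → -5, a2 → -2; maximin = -2.
Column maxima: X → 10, Y → 1; minimax = 1.
-2 ≠ 1, so no pure-strategy equilibrium exists.

No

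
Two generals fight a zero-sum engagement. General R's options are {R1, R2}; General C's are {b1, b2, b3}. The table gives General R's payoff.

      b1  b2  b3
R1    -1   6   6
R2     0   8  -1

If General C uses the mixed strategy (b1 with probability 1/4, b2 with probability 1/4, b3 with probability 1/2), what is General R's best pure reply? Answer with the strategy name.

R1

Expected payoff of R1: (1/4)·(-1) + (1/4)·6 + (1/2)·6 = 17/4.
Expected payoff of R2: (1/4)·0 + (1/4)·8 + (1/2)·(-1) = 3/2.
The largest is 17/4, so General R's best response is R1.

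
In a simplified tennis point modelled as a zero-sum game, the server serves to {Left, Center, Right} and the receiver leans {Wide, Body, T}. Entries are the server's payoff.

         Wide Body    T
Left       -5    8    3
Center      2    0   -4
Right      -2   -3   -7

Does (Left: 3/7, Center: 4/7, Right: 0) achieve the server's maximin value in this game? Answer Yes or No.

Against Wide this mix gives (3/7)·(-5) + (4/7)·2 = -1.
Against Body this mix gives (3/7)·8 + (4/7)·0 = 24/7.
Against T this mix gives (3/7)·3 + (4/7)·(-4) = -1.
All of the receiver's active replies (Wide, T) yield -1, and no column does worse for the server. The mix makes the receiver indifferent and guarantees -1, so it is optimal.

Yes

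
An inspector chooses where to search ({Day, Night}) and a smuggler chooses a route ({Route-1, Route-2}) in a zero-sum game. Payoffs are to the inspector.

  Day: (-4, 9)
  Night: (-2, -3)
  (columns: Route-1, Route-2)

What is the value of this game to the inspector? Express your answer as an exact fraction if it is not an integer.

Row minima: Day → -4, Night → -3; maximin = -3.
Column maxima: Route-1 → -2, Route-2 → 9; minimax = -2.
-3 ≠ -2, so there is no saddle point; optimal play is mixed.
Let the inspector play Day with probability p. Expected payoff against Route-1: (-4)p + (-2)(1−p) = −2p − 2; against Route-2: 9p + (-3)(1−p) = 12p − 3.
Setting these equal: −2p − 2 = 12p − 3 ⇒ −14p = -1 ⇒ p = 1/14, and the value is (-2)·(1/14) − 2 = -15/7.
For the smuggler: with q = P(Route-1), equating Day's and Night's payoffs gives −13q + 9 = q − 3 ⇒ q = 6/7.

-15/7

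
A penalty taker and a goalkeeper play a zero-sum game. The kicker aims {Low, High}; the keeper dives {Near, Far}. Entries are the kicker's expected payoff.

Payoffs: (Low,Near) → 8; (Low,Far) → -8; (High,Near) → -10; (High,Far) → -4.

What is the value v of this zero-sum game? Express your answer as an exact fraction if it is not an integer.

Row minima: Low → -8, High → -10; maximin = -8.
Column maxima: Near → 8, Far → -4; minimax = -4.
-8 ≠ -4, so there is no saddle point; optimal play is mixed.
Let the kicker play Low with probability p. Expected payoff against Near: 8p + (-10)(1−p) = 18p − 10; against Far: (-8)p + (-4)(1−p) = −4p − 4.
Setting these equal: 18p − 10 = −4p − 4 ⇒ 22p = 6 ⇒ p = 3/11, and the value is (18)·(3/11) − 10 = -56/11.
For the keeper: with q = P(Near), equating Low's and High's payoffs gives 16q − 8 = −6q − 4 ⇒ q = 2/11.

-56/11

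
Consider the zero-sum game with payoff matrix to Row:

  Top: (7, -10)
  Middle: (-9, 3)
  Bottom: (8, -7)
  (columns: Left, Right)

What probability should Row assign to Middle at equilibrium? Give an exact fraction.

Row minima: Top → -10, Middle → -9, Bottom → -7; maximin = -7.
Column maxima: Left → 8, Right → 3; minimax = 3.
-7 ≠ 3, so there is no saddle point; optimal play is mixed.
Top is strictly dominated by Bottom, so Row never plays it.
On the remaining 2×2 (Middle, Bottom vs Left, Right):
Let Row play Middle with probability p. Expected payoff against Left: (-9)p + 8(1−p) = −17p + 8; against Right: 3p + (-7)(1−p) = 10p − 7.
Setting these equal: −17p + 8 = 10p − 7 ⇒ −27p = -15 ⇒ p = 5/9, and the value is (-17)·(5/9) + 8 = -13/9.
For Column: with q = P(Left), equating Middle's and Bottom's payoffs gives −12q + 3 = 15q − 7 ⇒ q = 10/27.

5/9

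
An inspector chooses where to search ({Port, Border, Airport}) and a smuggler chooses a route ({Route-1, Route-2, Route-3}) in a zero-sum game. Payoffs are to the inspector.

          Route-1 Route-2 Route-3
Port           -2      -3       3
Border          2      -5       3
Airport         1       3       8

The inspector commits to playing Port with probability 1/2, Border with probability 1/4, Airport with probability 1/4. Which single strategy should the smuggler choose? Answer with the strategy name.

If the smuggler plays Route-1, the inspector's expected payoff is (1/2)·(-2) + (1/4)·2 + (1/4)·1 = -1/4.
If the smuggler plays Route-2, the inspector's expected payoff is (1/2)·(-3) + (1/4)·(-5) + (1/4)·3 = -2.
If the smuggler plays Route-3, the inspector's expected payoff is (1/2)·3 + (1/4)·3 + (1/4)·8 = 17/4.
The smuggler minimizes the inspector's payoff; the smallest is -2, so the best response is Route-2.

Route-2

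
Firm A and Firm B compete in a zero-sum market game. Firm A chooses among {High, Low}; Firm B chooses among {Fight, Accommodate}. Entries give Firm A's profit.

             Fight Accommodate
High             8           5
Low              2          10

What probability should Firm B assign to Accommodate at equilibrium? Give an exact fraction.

Row minima: High → 5, Low → 2; maximin = 5.
Column maxima: Fight → 8, Accommodate → 10; minimax = 8.
5 ≠ 8, so there is no saddle point; optimal play is mixed.
Let Firm A play High with probability p. Expected payoff against Fight: 8p + 2(1−p) = 6p + 2; against Accommodate: 5p + 10(1−p) = −5p + 10.
Setting these equal: 6p + 2 = −5p + 10 ⇒ 11p = 8 ⇒ p = 8/11, and the value is (6)·(8/11) + 2 = 70/11.
For Firm B: with q = P(Fight), equating High's and Low's payoffs gives 3q + 5 = −8q + 10 ⇒ q = 5/11.

6/11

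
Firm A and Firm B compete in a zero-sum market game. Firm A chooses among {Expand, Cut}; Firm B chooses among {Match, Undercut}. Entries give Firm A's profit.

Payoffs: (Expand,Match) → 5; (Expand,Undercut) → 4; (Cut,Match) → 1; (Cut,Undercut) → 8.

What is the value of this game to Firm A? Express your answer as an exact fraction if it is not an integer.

9/2

Row minima: Expand → 4, Cut → 1; maximin = 4.
Column maxima: Match → 5, Undercut → 8; minimax = 5.
4 ≠ 5, so there is no saddle point; optimal play is mixed.
Let Firm A play Expand with probability p. Expected payoff against Match: 5p + 1(1−p) = 4p + 1; against Undercut: 4p + 8(1−p) = −4p + 8.
Setting these equal: 4p + 1 = −4p + 8 ⇒ 8p = 7 ⇒ p = 7/8, and the value is (4)·(7/8) + 1 = 9/2.
For Firm B: with q = P(Match), equating Expand's and Cut's payoffs gives q + 4 = −7q + 8 ⇒ q = 1/2.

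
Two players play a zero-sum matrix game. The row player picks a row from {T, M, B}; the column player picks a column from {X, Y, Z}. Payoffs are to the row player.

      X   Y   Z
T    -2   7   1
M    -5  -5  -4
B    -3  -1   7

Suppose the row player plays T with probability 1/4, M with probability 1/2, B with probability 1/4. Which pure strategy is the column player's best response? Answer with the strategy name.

If the column player plays X, the row player's expected payoff is (1/4)·(-2) + (1/2)·(-5) + (1/4)·(-3) = -15/4.
If the column player plays Y, the row player's expected payoff is (1/4)·7 + (1/2)·(-5) + (1/4)·(-1) = -1.
If the column player plays Z, the row player's expected payoff is (1/4)·1 + (1/2)·(-4) + (1/4)·7 = 0.
The column player minimizes the row player's payoff; the smallest is -15/4, so the best response is X.

X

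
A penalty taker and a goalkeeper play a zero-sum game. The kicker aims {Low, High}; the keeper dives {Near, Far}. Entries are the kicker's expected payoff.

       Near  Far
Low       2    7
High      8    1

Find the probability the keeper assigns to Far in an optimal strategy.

1/2

Row minima: Low → 2, High → 1; maximin = 2.
Column maxima: Near → 8, Far → 7; minimax = 7.
2 ≠ 7, so there is no saddle point; optimal play is mixed.
Let the kicker play Low with probability p. Expected payoff against Near: 2p + 8(1−p) = −6p + 8; against Far: 7p + 1(1−p) = 6p + 1.
Setting these equal: −6p + 8 = 6p + 1 ⇒ −12p = -7 ⇒ p = 7/12, and the value is (-6)·(7/12) + 8 = 9/2.
For the keeper: with q = P(Near), equating Low's and High's payoffs gives −5q + 7 = 7q + 1 ⇒ q = 1/2.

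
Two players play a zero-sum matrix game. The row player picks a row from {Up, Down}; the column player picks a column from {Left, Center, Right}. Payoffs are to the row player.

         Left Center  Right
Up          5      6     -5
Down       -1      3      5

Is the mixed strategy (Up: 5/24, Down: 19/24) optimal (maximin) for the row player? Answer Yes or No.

Against Left this mix gives (5/24)·5 + (19/24)·(-1) = 1/4.
Against Center this mix gives (5/24)·6 + (19/24)·3 = 29/8.
Against Right this mix gives (5/24)·(-5) + (19/24)·5 = 35/12.
The column player will play Left, holding the row player to 1/4. Shifting weight toward the row that does better against Left would raise this floor (the equalizing mix achieves 5/4 against both Left and Right), so the proposed strategy is not optimal.

No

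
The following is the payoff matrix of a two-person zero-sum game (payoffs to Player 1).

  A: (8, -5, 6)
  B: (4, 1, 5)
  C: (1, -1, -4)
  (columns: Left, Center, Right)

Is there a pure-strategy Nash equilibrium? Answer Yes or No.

Row minima: A → -5, B → 1, C → -4; maximin = 1.
Column maxima: Left → 8, Center → 1, Right → 6; minimax = 1.
maximin = minimax = 1, so a saddle point exists.

Yes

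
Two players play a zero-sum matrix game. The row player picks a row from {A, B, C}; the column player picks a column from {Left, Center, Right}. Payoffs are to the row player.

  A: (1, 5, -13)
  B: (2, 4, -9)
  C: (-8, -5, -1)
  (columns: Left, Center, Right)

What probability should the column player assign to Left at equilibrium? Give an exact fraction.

4/9

Row minima: A → -13, B → -9, C → -8; maximin = -8.
Column maxima: Left → 2, Center → 5, Right → -1; minimax = -1.
-8 ≠ -1, so there is no saddle point; optimal play is mixed.
Center is strictly dominated by Left (it gives the row player strictly more in every row), so the column player never plays it.
With Center eliminated, A is strictly dominated by B (B gives the row player strictly more in every remaining column), so the row player never plays it.
On the remaining 2×2 (B, C vs Left, Right):
Let the row player play B with probability p. Expected payoff against Left: 2p + (-8)(1−p) = 10p − 8; against Right: (-9)p + (-1)(1−p) = −8p − 1.
Setting these equal: 10p − 8 = −8p − 1 ⇒ 18p = 7 ⇒ p = 7/18, and the value is (10)·(7/18) − 8 = -37/9.
For the column player: with q = P(Left), equating B's and C's payoffs gives 11q − 9 = −7q − 1 ⇒ q = 4/9.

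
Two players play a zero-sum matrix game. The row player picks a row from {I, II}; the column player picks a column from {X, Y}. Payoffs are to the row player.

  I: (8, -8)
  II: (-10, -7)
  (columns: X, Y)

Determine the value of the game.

-136/19

Row minima: I → -8, II → -10; maximin = -8.
Column maxima: X → 8, Y → -7; minimax = -7.
-8 ≠ -7, so there is no saddle point; optimal play is mixed.
Let the row player play I with probability p. Expected payoff against X: 8p + (-10)(1−p) = 18p − 10; against Y: (-8)p + (-7)(1−p) = −p − 7.
Setting these equal: 18p − 10 = −p − 7 ⇒ 19p = 3 ⇒ p = 3/19, and the value is (18)·(3/19) − 10 = -136/19.
For the column player: with q = P(X), equating I's and II's payoffs gives 16q − 8 = −3q − 7 ⇒ q = 1/19.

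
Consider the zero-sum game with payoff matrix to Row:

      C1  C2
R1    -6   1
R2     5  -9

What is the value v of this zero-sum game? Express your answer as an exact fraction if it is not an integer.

Row minima: R1 → -6, R2 → -9; maximin = -6.
Column maxima: C1 → 5, C2 → 1; minimax = 1.
-6 ≠ 1, so there is no saddle point; optimal play is mixed.
Let Row play R1 with probability p. Expected payoff against C1: (-6)p + 5(1−p) = −11p + 5; against C2: 1p + (-9)(1−p) = 10p − 9.
Setting these equal: −11p + 5 = 10p − 9 ⇒ −21p = -14 ⇒ p = 2/3, and the value is (-11)·(2/3) + 5 = -7/3.
For Column: with q = P(C1), equating R1's and R2's payoffs gives −7q + 1 = 14q − 9 ⇒ q = 10/21.

-7/3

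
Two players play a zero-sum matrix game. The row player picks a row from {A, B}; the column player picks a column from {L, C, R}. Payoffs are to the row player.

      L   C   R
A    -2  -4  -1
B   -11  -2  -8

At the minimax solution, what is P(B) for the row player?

2/11

Row minima: A → -4, B → -11; maximin = -4.
Column maxima: L → -2, C → -2, R → -1; minimax = -2.
-4 ≠ -2, so there is no saddle point; optimal play is mixed.
R is strictly dominated by L (it gives the row player strictly more in every row), so the column player never plays it.
On the remaining 2×2 (A, B vs L, C):
Let the row player play A with probability p. Expected payoff against L: (-2)p + (-11)(1−p) = 9p − 11; against C: (-4)p + (-2)(1−p) = −2p − 2.
Setting these equal: 9p − 11 = −2p − 2 ⇒ 11p = 9 ⇒ p = 9/11, and the value is (9)·(9/11) − 11 = -40/11.
For the column player: with q = P(L), equating A's and B's payoffs gives 2q − 4 = −9q − 2 ⇒ q = 2/11.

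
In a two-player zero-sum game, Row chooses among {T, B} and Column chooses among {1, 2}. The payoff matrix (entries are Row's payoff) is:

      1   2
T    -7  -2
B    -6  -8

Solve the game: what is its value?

-44/7

Row minima: T → -7, B → -8; maximin = -7.
Column maxima: 1 → -6, 2 → -2; minimax = -6.
-7 ≠ -6, so there is no saddle point; optimal play is mixed.
Let Row play T with probability p. Expected payoff against 1: (-7)p + (-6)(1−p) = −p − 6; against 2: (-2)p + (-8)(1−p) = 6p − 8.
Setting these equal: −p − 6 = 6p − 8 ⇒ −7p = -2 ⇒ p = 2/7, and the value is (-1)·(2/7) − 6 = -44/7.
For Column: with q = P(1), equating T's and B's payoffs gives −5q − 2 = 2q − 8 ⇒ q = 6/7.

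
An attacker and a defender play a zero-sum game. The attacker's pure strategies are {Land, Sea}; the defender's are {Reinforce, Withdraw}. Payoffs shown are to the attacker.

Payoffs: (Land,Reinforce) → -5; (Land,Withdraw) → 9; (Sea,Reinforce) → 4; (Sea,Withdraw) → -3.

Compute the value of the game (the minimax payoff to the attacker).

1

Row minima: Land → -5, Sea → -3; maximin = -3.
Column maxima: Reinforce → 4, Withdraw → 9; minimax = 4.
-3 ≠ 4, so there is no saddle point; optimal play is mixed.
Let the attacker play Land with probability p. Expected payoff against Reinforce: (-5)p + 4(1−p) = −9p + 4; against Withdraw: 9p + (-3)(1−p) = 12p − 3.
Setting these equal: −9p + 4 = 12p − 3 ⇒ −21p = -7 ⇒ p = 1/3, and the value is (-9)·(1/3) + 4 = 1.
For the defender: with q = P(Reinforce), equating Land's and Sea's payoffs gives −14q + 9 = 7q − 3 ⇒ q = 4/7.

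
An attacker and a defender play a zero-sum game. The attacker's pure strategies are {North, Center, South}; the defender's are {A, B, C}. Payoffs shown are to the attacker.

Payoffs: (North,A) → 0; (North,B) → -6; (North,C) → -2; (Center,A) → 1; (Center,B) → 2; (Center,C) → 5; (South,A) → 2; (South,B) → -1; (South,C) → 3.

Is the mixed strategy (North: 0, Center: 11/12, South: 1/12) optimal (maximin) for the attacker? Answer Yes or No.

Against A this mix gives (11/12)·1 + (1/12)·2 = 13/12.
Against B this mix gives (11/12)·2 + (1/12)·(-1) = 7/4.
Against C this mix gives (11/12)·5 + (1/12)·3 = 29/6.
The defender will play A, holding the attacker to 13/12. Shifting weight toward the row that does better against A would raise this floor (the equalizing mix achieves 5/4 against both A and B), so the proposed strategy is not optimal.

No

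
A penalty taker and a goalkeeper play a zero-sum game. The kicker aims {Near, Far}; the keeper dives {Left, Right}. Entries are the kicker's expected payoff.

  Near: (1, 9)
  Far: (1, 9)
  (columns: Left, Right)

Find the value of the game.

1

Row minima: Near → 1, Far → 1; maximin = 1.
Column maxima: Left → 1, Right → 9; minimax = 1.
Since maximin = minimax = 1, there is a saddle point and the value is 1.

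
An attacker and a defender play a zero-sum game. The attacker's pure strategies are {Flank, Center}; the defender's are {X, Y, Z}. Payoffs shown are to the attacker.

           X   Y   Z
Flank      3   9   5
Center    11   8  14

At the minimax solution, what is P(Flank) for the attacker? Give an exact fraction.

Row minima: Flank → 3, Center → 8; maximin = 8.
Column maxima: X → 11, Y → 9, Z → 14; minimax = 9.
8 ≠ 9, so there is no saddle point; optimal play is mixed.
Z is strictly dominated by X (it gives the attacker strictly more in every row), so the defender never plays it.
On the remaining 2×2 (Flank, Center vs X, Y):
Let the attacker play Flank with probability p. Expected payoff against X: 3p + 11(1−p) = −8p + 11; against Y: 9p + 8(1−p) = p + 8.
Setting these equal: −8p + 11 = p + 8 ⇒ −9p = -3 ⇒ p = 1/3, and the value is (-8)·(1/3) + 11 = 25/3.
For the defender: with q = P(X), equating Flank's and Center's payoffs gives −6q + 9 = 3q + 8 ⇒ q = 1/9.

1/3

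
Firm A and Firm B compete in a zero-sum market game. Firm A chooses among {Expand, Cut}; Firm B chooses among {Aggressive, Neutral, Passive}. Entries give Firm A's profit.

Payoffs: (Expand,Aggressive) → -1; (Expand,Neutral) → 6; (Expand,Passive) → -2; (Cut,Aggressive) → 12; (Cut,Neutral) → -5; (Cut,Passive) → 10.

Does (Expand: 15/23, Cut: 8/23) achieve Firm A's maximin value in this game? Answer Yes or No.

Against Aggressive this mix gives (15/23)·(-1) + (8/23)·12 = 81/23.
Against Neutral this mix gives (15/23)·6 + (8/23)·(-5) = 50/23.
Against Passive this mix gives (15/23)·(-2) + (8/23)·10 = 50/23.
All of Firm B's active replies (Neutral, Passive) yield 50/23, and no column does worse for Firm A. The mix makes Firm B indifferent and guarantees 50/23, so it is optimal.

Yes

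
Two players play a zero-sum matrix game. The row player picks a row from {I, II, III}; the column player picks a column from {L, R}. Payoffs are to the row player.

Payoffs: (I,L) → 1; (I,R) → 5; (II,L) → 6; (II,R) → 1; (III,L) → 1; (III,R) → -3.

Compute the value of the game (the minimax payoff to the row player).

29/9

Row minima: I → 1, II → 1, III → -3; maximin = 1.
Column maxima: L → 6, R → 5; minimax = 5.
1 ≠ 5, so there is no saddle point; optimal play is mixed.
III is strictly dominated by II, so the row player never plays it.
On the remaining 2×2 (I, II vs L, R):
Let the row player play I with probability p. Expected payoff against L: 1p + 6(1−p) = −5p + 6; against R: 5p + 1(1−p) = 4p + 1.
Setting these equal: −5p + 6 = 4p + 1 ⇒ −9p = -5 ⇒ p = 5/9, and the value is (-5)·(5/9) + 6 = 29/9.
For the column player: with q = P(L), equating I's and II's payoffs gives −4q + 5 = 5q + 1 ⇒ q = 4/9.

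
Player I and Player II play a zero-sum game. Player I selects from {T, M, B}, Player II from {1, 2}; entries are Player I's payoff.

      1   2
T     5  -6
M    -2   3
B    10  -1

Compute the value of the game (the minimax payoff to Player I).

7/4

Row minima: T → -6, M → -2, B → -1; maximin = -1.
Column maxima: 1 → 10, 2 → 3; minimax = 3.
-1 ≠ 3, so there is no saddle point; optimal play is mixed.
T is strictly dominated by B, so Player I never plays it.
On the remaining 2×2 (M, B vs 1, 2):
Let Player I play M with probability p. Expected payoff against 1: (-2)p + 10(1−p) = −12p + 10; against 2: 3p + (-1)(1−p) = 4p − 1.
Setting these equal: −12p + 10 = 4p − 1 ⇒ −16p = -11 ⇒ p = 11/16, and the value is (-12)·(11/16) + 10 = 7/4.
For Player II: with q = P(1), equating M's and B's payoffs gives −5q + 3 = 11q − 1 ⇒ q = 1/4.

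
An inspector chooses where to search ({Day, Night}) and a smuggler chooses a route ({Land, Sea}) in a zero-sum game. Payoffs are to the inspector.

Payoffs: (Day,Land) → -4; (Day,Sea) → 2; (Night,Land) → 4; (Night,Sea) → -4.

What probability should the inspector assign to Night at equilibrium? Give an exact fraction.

3/7

Row minima: Day → -4, Night → -4; maximin = -4.
Column maxima: Land → 4, Sea → 2; minimax = 2.
-4 ≠ 2, so there is no saddle point; optimal play is mixed.
Let the inspector play Day with probability p. Expected payoff against Land: (-4)p + 4(1−p) = −8p + 4; against Sea: 2p + (-4)(1−p) = 6p − 4.
Setting these equal: −8p + 4 = 6p − 4 ⇒ −14p = -8 ⇒ p = 4/7, and the value is (-8)·(4/7) + 4 = -4/7.
For the smuggler: with q = P(Land), equating Day's and Night's payoffs gives −6q + 2 = 8q − 4 ⇒ q = 3/7.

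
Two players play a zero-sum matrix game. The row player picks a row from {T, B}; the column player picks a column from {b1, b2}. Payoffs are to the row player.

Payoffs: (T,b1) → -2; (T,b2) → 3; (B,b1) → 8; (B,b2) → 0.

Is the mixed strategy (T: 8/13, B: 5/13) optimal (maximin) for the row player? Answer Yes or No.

Yes

Against b1 this mix gives (8/13)·(-2) + (5/13)·8 = 24/13.
Against b2 this mix gives (8/13)·3 + (5/13)·0 = 24/13.
All of the column player's active replies (b1, b2) yield 24/13, and no column does worse for the row player. The mix makes the column player indifferent and guarantees 24/13, so it is optimal.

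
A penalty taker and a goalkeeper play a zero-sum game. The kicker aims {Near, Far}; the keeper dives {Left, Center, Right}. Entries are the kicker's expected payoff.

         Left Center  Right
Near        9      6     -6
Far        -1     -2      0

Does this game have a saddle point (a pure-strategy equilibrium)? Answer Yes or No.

No

Row minima: Near → -6, Far → -2; maximin = -2.
Column maxima: Left → 9, Center → 6, Right → 0; minimax = 0.
-2 ≠ 0, so no pure-strategy equilibrium exists.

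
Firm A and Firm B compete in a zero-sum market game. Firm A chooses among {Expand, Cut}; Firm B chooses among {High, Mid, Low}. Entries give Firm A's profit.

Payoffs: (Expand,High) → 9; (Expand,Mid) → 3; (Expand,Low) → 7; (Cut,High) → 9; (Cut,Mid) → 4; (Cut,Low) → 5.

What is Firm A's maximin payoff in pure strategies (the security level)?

4

Row minima: Expand → 3, Cut → 4.
The best of these is 4.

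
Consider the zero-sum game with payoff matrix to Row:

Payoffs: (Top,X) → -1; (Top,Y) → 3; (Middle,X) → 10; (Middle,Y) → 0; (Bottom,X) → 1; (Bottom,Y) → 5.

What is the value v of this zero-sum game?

25/7

Row minima: Top → -1, Middle → 0, Bottom → 1; maximin = 1.
Column maxima: X → 10, Y → 5; minimax = 5.
1 ≠ 5, so there is no saddle point; optimal play is mixed.
Top is strictly dominated by Bottom, so Row never plays it.
On the remaining 2×2 (Middle, Bottom vs X, Y):
Let Row play Middle with probability p. Expected payoff against X: 10p + 1(1−p) = 9p + 1; against Y: 0p + 5(1−p) = −5p + 5.
Setting these equal: 9p + 1 = −5p + 5 ⇒ 14p = 4 ⇒ p = 2/7, and the value is (9)·(2/7) + 1 = 25/7.
For Column: with q = P(X), equating Middle's and Bottom's payoffs gives 10q = −4q + 5 ⇒ q = 5/14.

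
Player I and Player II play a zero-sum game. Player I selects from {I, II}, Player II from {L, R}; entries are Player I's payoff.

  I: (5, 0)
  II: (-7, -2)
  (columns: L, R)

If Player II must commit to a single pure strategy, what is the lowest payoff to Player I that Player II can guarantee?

Column maxima: L → 5, R → 0.
The smallest of these is 0.

0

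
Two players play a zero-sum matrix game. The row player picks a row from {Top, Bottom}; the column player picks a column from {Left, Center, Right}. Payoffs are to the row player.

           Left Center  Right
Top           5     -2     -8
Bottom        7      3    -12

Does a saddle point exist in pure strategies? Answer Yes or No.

Row minima: Top → -8, Bottom → -12; maximin = -8.
Column maxima: Left → 7, Center → 3, Right → -8; minimax = -8.
maximin = minimax = -8, so a saddle point exists.

Yes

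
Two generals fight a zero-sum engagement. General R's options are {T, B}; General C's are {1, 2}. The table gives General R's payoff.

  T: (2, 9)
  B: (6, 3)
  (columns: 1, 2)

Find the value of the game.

Row minima: T → 2, B → 3; maximin = 3.
Column maxima: 1 → 6, 2 → 9; minimax = 6.
3 ≠ 6, so there is no saddle point; optimal play is mixed.
Let General R play T with probability p. Expected payoff against 1: 2p + 6(1−p) = −4p + 6; against 2: 9p + 3(1−p) = 6p + 3.
Setting these equal: −4p + 6 = 6p + 3 ⇒ −10p = -3 ⇒ p = 3/10, and the value is (-4)·(3/10) + 6 = 24/5.
For General C: with q = P(1), equating T's and B's payoffs gives −7q + 9 = 3q + 3 ⇒ q = 3/5.

24/5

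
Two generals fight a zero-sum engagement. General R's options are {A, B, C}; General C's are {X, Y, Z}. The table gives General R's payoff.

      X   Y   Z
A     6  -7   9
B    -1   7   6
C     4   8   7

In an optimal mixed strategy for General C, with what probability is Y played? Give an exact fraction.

2/17

Row minima: A → -7, B → -1, C → 4; maximin = 4.
Column maxima: X → 6, Y → 8, Z → 9; minimax = 6.
4 ≠ 6, so there is no saddle point; optimal play is mixed.
B is strictly dominated by C, so General R never plays it.
Z is strictly dominated by X (it gives General R strictly more in every row), so General C never plays it.
On the remaining 2×2 (A, C vs X, Y):
Let General R play A with probability p. Expected payoff against X: 6p + 4(1−p) = 2p + 4; against Y: (-7)p + 8(1−p) = −15p + 8.
Setting these equal: 2p + 4 = −15p + 8 ⇒ 17p = 4 ⇒ p = 4/17, and the value is (2)·(4/17) + 4 = 76/17.
For General C: with q = P(X), equating A's and C's payoffs gives 13q − 7 = −4q + 8 ⇒ q = 15/17.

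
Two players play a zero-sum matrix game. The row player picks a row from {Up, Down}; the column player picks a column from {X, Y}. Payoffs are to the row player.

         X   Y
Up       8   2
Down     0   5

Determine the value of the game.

Row minima: Up → 2, Down → 0; maximin = 2.
Column maxima: X → 8, Y → 5; minimax = 5.
2 ≠ 5, so there is no saddle point; optimal play is mixed.
Let the row player play Up with probability p. Expected payoff against X: 8p + 0(1−p) = 8p; against Y: 2p + 5(1−p) = −3p + 5.
Setting these equal: 8p = −3p + 5 ⇒ 11p = 5 ⇒ p = 5/11, and the value is (8)·(5/11) = 40/11.
For the column player: with q = P(X), equating Up's and Down's payoffs gives 6q + 2 = −5q + 5 ⇒ q = 3/11.

40/11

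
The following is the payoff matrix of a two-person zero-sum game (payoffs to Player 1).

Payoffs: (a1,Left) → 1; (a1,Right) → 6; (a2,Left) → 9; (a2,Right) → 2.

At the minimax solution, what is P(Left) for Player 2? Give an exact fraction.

Row minima: a1 → 1, a2 → 2; maximin = 2.
Column maxima: Left → 9, Right → 6; minimax = 6.
2 ≠ 6, so there is no saddle point; optimal play is mixed.
Let Player 1 play a1 with probability p. Expected payoff against Left: 1p + 9(1−p) = −8p + 9; against Right: 6p + 2(1−p) = 4p + 2.
Setting these equal: −8p + 9 = 4p + 2 ⇒ −12p = -7 ⇒ p = 7/12, and the value is (-8)·(7/12) + 9 = 13/3.
For Player 2: with q = P(Left), equating a1's and a2's payoffs gives −5q + 6 = 7q + 2 ⇒ q = 1/3.

1/3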